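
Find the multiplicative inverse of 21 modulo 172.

41

gcd(172, 21):
  172 = 8*21 + 4
  21 = 5*4 + 1
  4 = 4*1
so gcd(172, 21) = 1.
Back-substitute for Bézout coefficients:
  1 = 21 - 5*4
  ... = 21*(41) + 172*(-5)
So 21*41 ≡ 1 (mod 172), and 41 mod 172 = 41.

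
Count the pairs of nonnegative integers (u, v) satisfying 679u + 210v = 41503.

2

gcd(679, 210) = 7.
By Bézout, 679·(13) + 210·(-42) = 7.
One solution: (7, 175).
General: u = 7 + 30t, v = 175 - 97t.
u ≥ 0 ⇒ t ≥ 0; v ≥ 0 ⇒ t ≤ 1. So t ∈ [0, 1]: 2 solutions.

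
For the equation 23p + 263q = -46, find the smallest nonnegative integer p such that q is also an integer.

261

gcd(263, 23):
  263 = 11·23 + 10
  23 = 2·10 + 3
  10 = 3·3 + 1
  3 = 3·1
so gcd(263, 23) = 1.
1 divides -46, so solutions exist.
Back-substitute for Bézout coefficients:
  1 = 10 - 3·3
  ... = 23·(-80) + 263·(7)
Scale by -46/1 = -46: (p₀, q₀) = (3680, -322).
General solution: p = 3680 + 263t, q = -322 - 23t for integer t.
p ≥ 0: smallest is 3680 mod 263 = 261 (at t = -13), with q = -23.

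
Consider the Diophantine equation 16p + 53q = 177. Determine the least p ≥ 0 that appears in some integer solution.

gcd(53, 16) = 1  (53 = 3·16 + 5, 16 = 3·5 + 1, 5 = 5·1).
1 divides 177, so solutions exist.
Back-substituting, 16·(10) + 53·(-3) = 1.
Scale by 177/1 = 177: (p₀, q₀) = (1770, -531).
General solution: p = 1770 + 53t, q = -531 - 16t for integer t.
p ≥ 0: smallest is 1770 mod 53 = 21 (at t = -33), with q = -3.

21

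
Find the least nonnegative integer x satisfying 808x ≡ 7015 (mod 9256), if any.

no solution

gcd(9256, 808) = 8  (9256 = 11×808 + 368, 808 = 2×368 + 72, 368 = 5×72 + 8, 72 = 9×8).
8 does not divide 7015, so the congruence has no solution.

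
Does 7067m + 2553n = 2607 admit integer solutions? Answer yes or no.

gcd(7067, 2553):
  7067 = 2·2553 + 1961
  2553 = 1·1961 + 592
  1961 = 3·592 + 185
  592 = 3·185 + 37
  185 = 5·37
so gcd(7067, 2553) = 37.
37 does not divide 2607 (remainder 17), so no integer solutions.

no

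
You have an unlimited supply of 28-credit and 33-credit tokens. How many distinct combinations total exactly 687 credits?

Need nonnegative integers with 28j + 33k = 687.
gcd(28, 33) = 1, and 28·(13) + 33·(-11) = 1.
So (j₀, k₀) = (8931, -7557); general j = 8931 + 33t, k = -7557 - 28t.
j ≥ 0 ⇒ t ≥ -270; k ≥ 0 ⇒ t ≤ -270. That's 1 value of t.

1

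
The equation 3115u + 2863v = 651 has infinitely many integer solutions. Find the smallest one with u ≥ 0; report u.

173

gcd(3115, 2863):
  3115 = 1*2863 + 252
  2863 = 11*252 + 91
  252 = 2*91 + 70
  91 = 1*70 + 21
  70 = 3*21 + 7
  21 = 3*7
so gcd(3115, 2863) = 7.
7 divides 651, so solutions exist.
Back-substitute for Bézout coefficients:
  7 = 70 - 3*21
  ... = 3115*(125) + 2863*(-136)
Scale by 651/7 = 93: (u₀, v₀) = (11625, -12648).
General solution: u = 11625 + 409t, v = -12648 - 445t for integer t.
u ≥ 0: smallest is 11625 mod 409 = 173 (at t = -28), with v = -188.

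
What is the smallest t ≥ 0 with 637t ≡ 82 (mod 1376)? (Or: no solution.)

538

gcd(1376, 637) = 1.
1 divides 82, so solutions exist.
By Bézout, 637×(661) + 1376×(-306) = 1.
So 637×(661) ≡ 1 (mod 1376); multiply by 82: t ≡ 54202 (mod 1376).
Smallest nonnegative: t = 54202 mod 1376 = 538.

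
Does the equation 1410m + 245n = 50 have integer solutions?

yes

gcd(1410, 245) = 5.
5 divides 50, so integer solutions exist.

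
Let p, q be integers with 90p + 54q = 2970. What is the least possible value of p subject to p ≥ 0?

gcd(90, 54):
  90 = 1*54 + 36
  54 = 1*36 + 18
  36 = 2*18
so gcd(90, 54) = 18.
18 divides 2970, so solutions exist.
Back-substitute for Bézout coefficients:
  18 = 54 - 1*36
  ... = 90*(-1) + 54*(2)
Scale by 2970/18 = 165: (p₀, q₀) = (-165, 330).
General solution: p = -165 + 3t, q = 330 - 5t for integer t.
p ≥ 0: smallest is -165 mod 3 = 0 (at t = 55), with q = 55.

0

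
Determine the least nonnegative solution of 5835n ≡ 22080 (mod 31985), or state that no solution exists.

gcd(31985, 5835) = 5  (31985 = 5·5835 + 2810, 5835 = 2·2810 + 215, 2810 = 13·215 + 15, 215 = 14·15 + 5, 15 = 3·5).
5 divides 22080, so solutions exist.
Back-substituting, 5835·(2083) + 31985·(-380) = 5.
So 5835·(2083) ≡ 5 (mod 31985); multiply by 4416: n ≡ 9198528 (mod 6397).
Smallest nonnegative: n = 9198528 mod 6397 = 6039.

6039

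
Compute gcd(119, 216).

1

gcd(216, 119):
  216 = 1×119 + 97
  119 = 1×97 + 22
  97 = 4×22 + 9
  22 = 2×9 + 4
  9 = 2×4 + 1
  4 = 4×1
so gcd(216, 119) = 1.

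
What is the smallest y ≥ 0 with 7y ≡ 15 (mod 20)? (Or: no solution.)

gcd(20, 7) = 1  (20 = 2·7 + 6, 7 = 1·6 + 1, 6 = 6·1).
1 divides 15, so solutions exist.
Back-substituting, 7·(3) + 20·(-1) = 1.
So 7·(3) ≡ 1 (mod 20); multiply by 15: y ≡ 45 (mod 20).
Smallest nonnegative: y = 45 mod 20 = 5.

5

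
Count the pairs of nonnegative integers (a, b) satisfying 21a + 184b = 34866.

gcd(184, 21):
  184 = 8×21 + 16
  21 = 1×16 + 5
  16 = 3×5 + 1
  5 = 5×1
so gcd(184, 21) = 1.
Back-substitute for Bézout coefficients:
  1 = 16 - 3×5
  ... = 21×(-35) + 184×(4)
Scale by 34866: one solution is (-1220310, 139464). Reduce a mod 184: (162, 171).
General: a = 162 + 184t, b = 171 - 21t.
a ≥ 0 ⇒ t ≥ 0; b ≥ 0 ⇒ t ≤ 8. So t ∈ [0, 8]: 9 solutions.

9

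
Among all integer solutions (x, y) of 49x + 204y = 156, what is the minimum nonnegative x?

gcd(204, 49):
  204 = 4×49 + 8
  49 = 6×8 + 1
  8 = 8×1
so gcd(204, 49) = 1.
1 divides 156, so solutions exist.
Back-substitute for Bézout coefficients:
  1 = 49 - 6×8
  ... = 49×(25) + 204×(-6)
Scale by 156/1 = 156: (x₀, y₀) = (3900, -936).
General solution: x = 3900 + 204t, y = -936 - 49t for integer t.
x ≥ 0: smallest is 3900 mod 204 = 24 (at t = -19), with y = -5.

24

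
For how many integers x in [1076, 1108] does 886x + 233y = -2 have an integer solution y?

gcd(886, 233):
  886 = 3*233 + 187
  233 = 1*187 + 46
  187 = 4*46 + 3
  46 = 15*3 + 1
  3 = 3*1
so gcd(886, 233) = 1.
Back-substitute for Bézout coefficients:
  1 = 46 - 15*3
  ... = 886*(-76) + 233*(289)
Scale by -2: particular solution (152, -578); reduce x mod 233: (152, -578).
General solution: x = 152 + 233t, y = -578 - 886t for integer t.
1076 ≤ 152 + 233t ≤ 1108 gives t ∈ [4, 4], which is 1 value.

1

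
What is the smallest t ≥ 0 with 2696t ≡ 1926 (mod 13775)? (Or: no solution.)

481

gcd(13775, 2696):
  13775 = 5*2696 + 295
  2696 = 9*295 + 41
  295 = 7*41 + 8
  41 = 5*8 + 1
  8 = 8*1
so gcd(13775, 2696) = 1.
1 divides 1926, so solutions exist.
Back-substitute for Bézout coefficients:
  1 = 41 - 5*8
  ... = 2696*(1681) + 13775*(-329)
So 2696*(1681) ≡ 1 (mod 13775); multiply by 1926: t ≡ 3237606 (mod 13775).
Smallest nonnegative: t = 3237606 mod 13775 = 481.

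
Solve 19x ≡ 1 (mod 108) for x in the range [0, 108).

gcd(108, 19) = 1.
By Bézout, 19*(-17) + 108*(3) = 1.
So 19*-17 ≡ 1 (mod 108), and -17 mod 108 = 91.

91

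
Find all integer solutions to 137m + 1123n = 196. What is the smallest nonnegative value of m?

gcd(1123, 137) = 1  (1123 = 8×137 + 27, 137 = 5×27 + 2, 27 = 13×2 + 1, 2 = 2×1).
1 divides 196, so solutions exist.
Back-substituting, 137×(-541) + 1123×(66) = 1.
Scale by 196/1 = 196: (m₀, n₀) = (-106036, 12936).
General solution: m = -106036 + 1123t, n = 12936 - 137t for integer t.
m ≥ 0: smallest is -106036 mod 1123 = 649 (at t = 95), with n = -79.

649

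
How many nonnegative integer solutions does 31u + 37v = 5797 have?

6

gcd(37, 31) = 1  (37 = 1·31 + 6, 31 = 5·6 + 1, 6 = 6·1).
Back-substituting, 31·(6) + 37·(-5) = 1.
Scale by 5797: one solution is (34782, -28985). Reduce u mod 37: (2, 155).
General: u = 2 + 37t, v = 155 - 31t.
u ≥ 0 ⇒ t ≥ 0; v ≥ 0 ⇒ t ≤ 5. So t ∈ [0, 5]: 6 solutions.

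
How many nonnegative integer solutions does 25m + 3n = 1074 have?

gcd(25, 3) = 1  (25 = 8*3 + 1, 3 = 3*1).
Back-substituting, 25*(1) + 3*(-8) = 1.
Scale by 1074: one solution is (1074, -8592). Reduce m mod 3: (0, 358).
General: m = 0 + 3t, n = 358 - 25t.
m ≥ 0 ⇒ t ≥ 0; n ≥ 0 ⇒ t ≤ 14. So t ∈ [0, 14]: 15 solutions.

15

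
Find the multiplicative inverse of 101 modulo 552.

gcd(552, 101) = 1.
By Bézout, 101*(-235) + 552*(43) = 1.
So 101*-235 ≡ 1 (mod 552), and -235 mod 552 = 317.

317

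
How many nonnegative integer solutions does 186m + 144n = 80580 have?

18

gcd(186, 144) = 6  (186 = 1*144 + 42, 144 = 3*42 + 18, 42 = 2*18 + 6, 18 = 3*6).
Back-substituting, 186*(7) + 144*(-9) = 6.
Scale by 13430: one solution is (94010, -120870). Reduce m mod 24: (2, 557).
General: m = 2 + 24t, n = 557 - 31t.
m ≥ 0 ⇒ t ≥ 0; n ≥ 0 ⇒ t ≤ 17. So t ∈ [0, 17]: 18 solutions.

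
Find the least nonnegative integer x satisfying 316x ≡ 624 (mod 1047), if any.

108

gcd(1047, 316):
  1047 = 3*316 + 99
  316 = 3*99 + 19
  99 = 5*19 + 4
  19 = 4*4 + 3
  4 = 1*3 + 1
  3 = 3*1
so gcd(1047, 316) = 1.
1 divides 624, so solutions exist.
Back-substitute for Bézout coefficients:
  1 = 4 - 1*3
  ... = 316*(-275) + 1047*(83)
So 316*(-275) ≡ 1 (mod 1047); multiply by 624: x ≡ -171600 (mod 1047).
Smallest nonnegative: x = -171600 mod 1047 = 108.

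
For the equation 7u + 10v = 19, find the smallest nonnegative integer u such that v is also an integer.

gcd(10, 7) = 1  (10 = 1×7 + 3, 7 = 2×3 + 1, 3 = 3×1).
1 divides 19, so solutions exist.
Back-substituting, 7×(3) + 10×(-2) = 1.
Scale by 19/1 = 19: (u₀, v₀) = (57, -38).
General solution: u = 57 + 10t, v = -38 - 7t for integer t.
u ≥ 0: smallest is 57 mod 10 = 7 (at t = -5), with v = -3.

7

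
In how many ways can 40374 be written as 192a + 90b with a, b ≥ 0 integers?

gcd(192, 90) = 6  (192 = 2×90 + 12, 90 = 7×12 + 6, 12 = 2×6).
Back-substituting, 192×(-7) + 90×(15) = 6.
Scale by 6729: one solution is (-47103, 100935). Reduce a mod 15: (12, 423).
General: a = 12 + 15t, b = 423 - 32t.
a ≥ 0 ⇒ t ≥ 0; b ≥ 0 ⇒ t ≤ 13. So t ∈ [0, 13]: 14 solutions.

14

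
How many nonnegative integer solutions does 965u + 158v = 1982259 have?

gcd(965, 158):
  965 = 6*158 + 17
  158 = 9*17 + 5
  17 = 3*5 + 2
  5 = 2*2 + 1
  2 = 2*1
so gcd(965, 158) = 1.
Back-substitute for Bézout coefficients:
  1 = 5 - 2*2
  ... = 965*(-65) + 158*(397)
Scale by 1982259: one solution is (-128846835, 786956823). Reduce u mod 158: (111, 11868).
General: u = 111 + 158t, v = 11868 - 965t.
u ≥ 0 ⇒ t ≥ 0; v ≥ 0 ⇒ t ≤ 12. So t ∈ [0, 12]: 13 solutions.

13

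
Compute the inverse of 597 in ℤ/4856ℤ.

789

gcd(4856, 597) = 1  (4856 = 8·597 + 80, 597 = 7·80 + 37, 80 = 2·37 + 6, 37 = 6·6 + 1, 6 = 6·1).
Back-substituting, 597·(789) + 4856·(-97) = 1.
So 597·789 ≡ 1 (mod 4856), and 789 mod 4856 = 789.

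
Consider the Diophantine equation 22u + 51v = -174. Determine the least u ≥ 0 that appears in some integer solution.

gcd(51, 22):
  51 = 2·22 + 7
  22 = 3·7 + 1
  7 = 7·1
so gcd(51, 22) = 1.
1 divides -174, so solutions exist.
Back-substitute for Bézout coefficients:
  1 = 22 - 3·7
  ... = 22·(7) + 51·(-3)
Scale by -174/1 = -174: (u₀, v₀) = (-1218, 522).
General solution: u = -1218 + 51t, v = 522 - 22t for integer t.
u ≥ 0: smallest is -1218 mod 51 = 6 (at t = 24), with v = -6.

6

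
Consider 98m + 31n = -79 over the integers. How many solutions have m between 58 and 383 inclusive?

gcd(98, 31) = 1  (98 = 3×31 + 5, 31 = 6×5 + 1, 5 = 5×1).
Back-substituting, 98×(-6) + 31×(19) = 1.
Scale by -79: particular solution (474, -1501); reduce m mod 31: (9, -31).
General solution: m = 9 + 31t, n = -31 - 98t for integer t.
58 ≤ 9 + 31t ≤ 383 gives t ∈ [2, 12], which is 11 values.

11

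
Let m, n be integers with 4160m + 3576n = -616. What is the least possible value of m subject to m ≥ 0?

250

gcd(4160, 3576):
  4160 = 1*3576 + 584
  3576 = 6*584 + 72
  584 = 8*72 + 8
  72 = 9*8
so gcd(4160, 3576) = 8.
8 divides -616, so solutions exist.
Back-substitute for Bézout coefficients:
  8 = 584 - 8*72
  ... = 4160*(49) + 3576*(-57)
Scale by -616/8 = -77: (m₀, n₀) = (-3773, 4389).
General solution: m = -3773 + 447t, n = 4389 - 520t for integer t.
m ≥ 0: smallest is -3773 mod 447 = 250 (at t = 9), with n = -291.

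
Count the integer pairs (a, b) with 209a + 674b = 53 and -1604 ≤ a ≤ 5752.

11

gcd(674, 209) = 1  (674 = 3*209 + 47, 209 = 4*47 + 21, 47 = 2*21 + 5, 21 = 4*5 + 1, 5 = 5*1).
Back-substituting, 209*(129) + 674*(-40) = 1.
Scale by 53: particular solution (6837, -2120); reduce a mod 674: (97, -30).
General solution: a = 97 + 674t, b = -30 - 209t for integer t.
-1604 ≤ 97 + 674t ≤ 5752 gives t ∈ [-2, 8], which is 11 values.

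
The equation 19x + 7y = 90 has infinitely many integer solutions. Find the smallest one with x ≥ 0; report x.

gcd(19, 7):
  19 = 2·7 + 5
  7 = 1·5 + 2
  5 = 2·2 + 1
  2 = 2·1
so gcd(19, 7) = 1.
1 divides 90, so solutions exist.
Back-substitute for Bézout coefficients:
  1 = 5 - 2·2
  ... = 19·(3) + 7·(-8)
Scale by 90/1 = 90: (x₀, y₀) = (270, -720).
General solution: x = 270 + 7t, y = -720 - 19t for integer t.
x ≥ 0: smallest is 270 mod 7 = 4 (at t = -38), with y = 2.

4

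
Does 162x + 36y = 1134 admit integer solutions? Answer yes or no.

yes

gcd(162, 36):
  162 = 4*36 + 18
  36 = 2*18
so gcd(162, 36) = 18.
18 divides 1134, so integer solutions exist.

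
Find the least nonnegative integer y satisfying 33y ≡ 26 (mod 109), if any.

gcd(109, 33) = 1  (109 = 3×33 + 10, 33 = 3×10 + 3, 10 = 3×3 + 1, 3 = 3×1).
1 divides 26, so solutions exist.
Back-substituting, 33×(-33) + 109×(10) = 1.
So 33×(-33) ≡ 1 (mod 109); multiply by 26: y ≡ -858 (mod 109).
Smallest nonnegative: y = -858 mod 109 = 14.

14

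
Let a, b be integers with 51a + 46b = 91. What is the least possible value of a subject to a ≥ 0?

gcd(51, 46):
  51 = 1·46 + 5
  46 = 9·5 + 1
  5 = 5·1
so gcd(51, 46) = 1.
1 divides 91, so solutions exist.
Back-substitute for Bézout coefficients:
  1 = 46 - 9·5
  ... = 51·(-9) + 46·(10)
Scale by 91/1 = 91: (a₀, b₀) = (-819, 910).
General solution: a = -819 + 46t, b = 910 - 51t for integer t.
a ≥ 0: smallest is -819 mod 46 = 9 (at t = 18), with b = -8.

9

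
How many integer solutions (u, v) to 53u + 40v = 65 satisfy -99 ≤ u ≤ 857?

gcd(53, 40) = 1.
By Bézout, 53×(-3) + 40×(4) = 1.
Particular solution: (5, -5).
General solution: u = 5 + 40t, v = -5 - 53t for integer t.
-99 ≤ 5 + 40t ≤ 857 gives t ∈ [-2, 21], which is 24 values.

24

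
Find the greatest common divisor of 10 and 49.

1

gcd(49, 10):
  49 = 4·10 + 9
  10 = 1·9 + 1
  9 = 9·1
so gcd(49, 10) = 1.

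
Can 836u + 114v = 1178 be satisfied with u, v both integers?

yes

gcd(836, 114) = 38.
38 divides 1178, so integer solutions exist.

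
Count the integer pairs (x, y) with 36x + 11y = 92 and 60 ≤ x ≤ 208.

14

gcd(36, 11) = 1  (36 = 3·11 + 3, 11 = 3·3 + 2, 3 = 1·2 + 1, 2 = 2·1).
Back-substituting, 36·(4) + 11·(-13) = 1.
Scale by 92: particular solution (368, -1196); reduce x mod 11: (5, -8).
General solution: x = 5 + 11t, y = -8 - 36t for integer t.
60 ≤ 5 + 11t ≤ 208 gives t ∈ [5, 18], which is 14 values.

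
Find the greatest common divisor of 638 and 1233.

gcd(1233, 638):
  1233 = 1·638 + 595
  638 = 1·595 + 43
  595 = 13·43 + 36
  43 = 1·36 + 7
  36 = 5·7 + 1
  7 = 7·1
so gcd(1233, 638) = 1.

1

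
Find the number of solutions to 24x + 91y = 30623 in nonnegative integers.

14

gcd(91, 24) = 1  (91 = 3·24 + 19, 24 = 1·19 + 5, 19 = 3·5 + 4, 5 = 1·4 + 1, 4 = 4·1).
Back-substituting, 24·(19) + 91·(-5) = 1.
Scale by 30623: one solution is (581837, -153115). Reduce x mod 91: (74, 317).
General: x = 74 + 91t, y = 317 - 24t.
x ≥ 0 ⇒ t ≥ 0; y ≥ 0 ⇒ t ≤ 13. So t ∈ [0, 13]: 14 solutions.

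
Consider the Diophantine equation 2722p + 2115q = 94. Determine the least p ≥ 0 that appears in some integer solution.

1927

gcd(2722, 2115):
  2722 = 1·2115 + 607
  2115 = 3·607 + 294
  607 = 2·294 + 19
  294 = 15·19 + 9
  19 = 2·9 + 1
  9 = 9·1
so gcd(2722, 2115) = 1.
1 divides 94, so solutions exist.
Back-substitute for Bézout coefficients:
  1 = 19 - 2·9
  ... = 2722·(223) + 2115·(-287)
Scale by 94/1 = 94: (p₀, q₀) = (20962, -26978).
General solution: p = 20962 + 2115t, q = -26978 - 2722t for integer t.
p ≥ 0: smallest is 20962 mod 2115 = 1927 (at t = -9), with q = -2480.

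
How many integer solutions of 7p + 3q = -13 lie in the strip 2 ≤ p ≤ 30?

gcd(7, 3):
  7 = 2·3 + 1
  3 = 3·1
so gcd(7, 3) = 1.
Back-substitute for Bézout coefficients:
  1 = 7 - 2·3
  ... = 7·(1) + 3·(-2)
Scale by -13: particular solution (-13, 26); reduce p mod 3: (2, -9).
General solution: p = 2 + 3t, q = -9 - 7t for integer t.
2 ≤ 2 + 3t ≤ 30 gives t ∈ [0, 9], which is 10 values.

10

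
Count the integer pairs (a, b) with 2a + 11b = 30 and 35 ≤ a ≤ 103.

gcd(11, 2) = 1.
By Bézout, 2*(-5) + 11*(1) = 1.
Particular solution: (4, 2).
General solution: a = 4 + 11t, b = 2 - 2t for integer t.
35 ≤ 4 + 11t ≤ 103 gives t ∈ [3, 9], which is 7 values.

7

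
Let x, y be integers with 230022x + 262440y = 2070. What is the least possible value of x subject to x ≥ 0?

9245

gcd(262440, 230022):
  262440 = 1·230022 + 32418
  230022 = 7·32418 + 3096
  32418 = 10·3096 + 1458
  3096 = 2·1458 + 180
  1458 = 8·180 + 18
  180 = 10·18
so gcd(262440, 230022) = 18.
18 divides 2070, so solutions exist.
Back-substitute for Bézout coefficients:
  18 = 1458 - 8·180
  ... = 230022·(-1441) + 262440·(1263)
Scale by 2070/18 = 115: (x₀, y₀) = (-165715, 145245).
General solution: x = -165715 + 14580t, y = 145245 - 12779t for integer t.
x ≥ 0: smallest is -165715 mod 14580 = 9245 (at t = 12), with y = -8103.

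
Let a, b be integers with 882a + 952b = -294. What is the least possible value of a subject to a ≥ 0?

gcd(952, 882) = 14  (952 = 1·882 + 70, 882 = 12·70 + 42, 70 = 1·42 + 28, 42 = 1·28 + 14, 28 = 2·14).
14 divides -294, so solutions exist.
Back-substituting, 882·(27) + 952·(-25) = 14.
Scale by -294/14 = -21: (a₀, b₀) = (-567, 525).
General solution: a = -567 + 68t, b = 525 - 63t for integer t.
a ≥ 0: smallest is -567 mod 68 = 45 (at t = 9), with b = -42.

45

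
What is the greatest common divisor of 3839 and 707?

gcd(3839, 707) = 1  (3839 = 5·707 + 304, 707 = 2·304 + 99, 304 = 3·99 + 7, 99 = 14·7 + 1, 7 = 7·1).

1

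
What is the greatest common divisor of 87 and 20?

gcd(87, 20) = 1  (87 = 4×20 + 7, 20 = 2×7 + 6, 7 = 1×6 + 1, 6 = 6×1).

1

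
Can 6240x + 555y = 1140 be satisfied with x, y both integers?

gcd(6240, 555):
  6240 = 11·555 + 135
  555 = 4·135 + 15
  135 = 9·15
so gcd(6240, 555) = 15.
15 divides 1140, so integer solutions exist.

yes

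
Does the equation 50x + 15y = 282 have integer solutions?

gcd(50, 15) = 5  (50 = 3×15 + 5, 15 = 3×5).
5 does not divide 282 (remainder 2), so no integer solutions.

no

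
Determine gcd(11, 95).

gcd(95, 11):
  95 = 8·11 + 7
  11 = 1·7 + 4
  7 = 1·4 + 3
  4 = 1·3 + 1
  3 = 3·1
so gcd(95, 11) = 1.

1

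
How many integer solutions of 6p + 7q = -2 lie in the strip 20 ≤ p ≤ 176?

22

gcd(7, 6):
  7 = 1·6 + 1
  6 = 6·1
so gcd(7, 6) = 1.
Back-substitute for Bézout coefficients:
  1 = 7 - 1·6
  ... = 6·(-1) + 7·(1)
Scale by -2: particular solution (2, -2); reduce p mod 7: (2, -2).
General solution: p = 2 + 7t, q = -2 - 6t for integer t.
20 ≤ 2 + 7t ≤ 176 gives t ∈ [3, 24], which is 22 values.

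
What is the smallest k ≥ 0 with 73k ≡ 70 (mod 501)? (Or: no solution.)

gcd(501, 73) = 1.
1 divides 70, so solutions exist.
By Bézout, 73*(151) + 501*(-22) = 1.
So 73*(151) ≡ 1 (mod 501); multiply by 70: k ≡ 10570 (mod 501).
Smallest nonnegative: k = 10570 mod 501 = 49.

49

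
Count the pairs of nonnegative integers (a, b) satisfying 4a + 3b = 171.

gcd(4, 3):
  4 = 1×3 + 1
  3 = 3×1
so gcd(4, 3) = 1.
Back-substitute for Bézout coefficients:
  1 = 4 - 1×3
  ... = 4×(1) + 3×(-1)
Scale by 171: one solution is (171, -171). Reduce a mod 3: (0, 57).
General: a = 0 + 3t, b = 57 - 4t.
a ≥ 0 ⇒ t ≥ 0; b ≥ 0 ⇒ t ≤ 14. So t ∈ [0, 14]: 15 solutions.

15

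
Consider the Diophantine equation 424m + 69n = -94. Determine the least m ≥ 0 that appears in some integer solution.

gcd(424, 69):
  424 = 6×69 + 10
  69 = 6×10 + 9
  10 = 1×9 + 1
  9 = 9×1
so gcd(424, 69) = 1.
1 divides -94, so solutions exist.
Back-substitute for Bézout coefficients:
  1 = 10 - 1×9
  ... = 424×(7) + 69×(-43)
Scale by -94/1 = -94: (m₀, n₀) = (-658, 4042).
General solution: m = -658 + 69t, n = 4042 - 424t for integer t.
m ≥ 0: smallest is -658 mod 69 = 32 (at t = 10), with n = -198.

32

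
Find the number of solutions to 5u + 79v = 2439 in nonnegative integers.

gcd(79, 5) = 1.
By Bézout, 5·(16) + 79·(-1) = 1.
One solution: (77, 26).
General: u = 77 + 79t, v = 26 - 5t.
u ≥ 0 ⇒ t ≥ 0; v ≥ 0 ⇒ t ≤ 5. So t ∈ [0, 5]: 6 solutions.

6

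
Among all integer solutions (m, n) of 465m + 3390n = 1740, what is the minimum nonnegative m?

gcd(3390, 465) = 15.
15 divides 1740, so solutions exist.
By Bézout, 465×(-51) + 3390×(7) = 15.
Scale by 1740/15 = 116: (m₀, n₀) = (-5916, 812).
General solution: m = -5916 + 226t, n = 812 - 31t for integer t.
m ≥ 0: smallest is -5916 mod 226 = 186 (at t = 27), with n = -25.

186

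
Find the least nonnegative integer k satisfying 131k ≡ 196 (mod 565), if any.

gcd(565, 131) = 1.
1 divides 196, so solutions exist.
By Bézout, 131·(-69) + 565·(16) = 1.
So 131·(-69) ≡ 1 (mod 565); multiply by 196: k ≡ -13524 (mod 565).
Smallest nonnegative: k = -13524 mod 565 = 36.

36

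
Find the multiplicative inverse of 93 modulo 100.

gcd(100, 93) = 1.
By Bézout, 93×(-43) + 100×(40) = 1.
So 93×-43 ≡ 1 (mod 100), and -43 mod 100 = 57.

57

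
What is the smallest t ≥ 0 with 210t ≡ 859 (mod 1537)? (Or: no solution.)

392

gcd(1537, 210):
  1537 = 7×210 + 67
  210 = 3×67 + 9
  67 = 7×9 + 4
  9 = 2×4 + 1
  4 = 4×1
so gcd(1537, 210) = 1.
1 divides 859, so solutions exist.
Back-substitute for Bézout coefficients:
  1 = 9 - 2×4
  ... = 210×(344) + 1537×(-47)
So 210×(344) ≡ 1 (mod 1537); multiply by 859: t ≡ 295496 (mod 1537).
Smallest nonnegative: t = 295496 mod 1537 = 392.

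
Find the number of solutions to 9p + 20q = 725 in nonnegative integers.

gcd(20, 9):
  20 = 2·9 + 2
  9 = 4·2 + 1
  2 = 2·1
so gcd(20, 9) = 1.
Back-substitute for Bézout coefficients:
  1 = 9 - 4·2
  ... = 9·(9) + 20·(-4)
Scale by 725: one solution is (6525, -2900). Reduce p mod 20: (5, 34).
General: p = 5 + 20t, q = 34 - 9t.
p ≥ 0 ⇒ t ≥ 0; q ≥ 0 ⇒ t ≤ 3. So t ∈ [0, 3]: 4 solutions.

4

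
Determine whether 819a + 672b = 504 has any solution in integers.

gcd(819, 672) = 21  (819 = 1×672 + 147, 672 = 4×147 + 84, 147 = 1×84 + 63, 84 = 1×63 + 21, 63 = 3×21).
21 divides 504, so integer solutions exist.

yes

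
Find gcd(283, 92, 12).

gcd(283, 92) = 1  (283 = 3×92 + 7, 92 = 13×7 + 1, 7 = 7×1).
gcd(1, 12) = 1.

1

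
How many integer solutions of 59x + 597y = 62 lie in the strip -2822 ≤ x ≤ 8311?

18

gcd(597, 59) = 1.
By Bézout, 59×(-172) + 597×(17) = 1.
Particular solution: (82, -8).
General solution: x = 82 + 597t, y = -8 - 59t for integer t.
-2822 ≤ 82 + 597t ≤ 8311 gives t ∈ [-4, 13], which is 18 values.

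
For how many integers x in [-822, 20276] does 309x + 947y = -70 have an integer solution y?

22

gcd(947, 309) = 1  (947 = 3×309 + 20, 309 = 15×20 + 9, 20 = 2×9 + 2, 9 = 4×2 + 1, 2 = 2×1).
Back-substituting, 309×(426) + 947×(-139) = 1.
Scale by -70: particular solution (-29820, 9730); reduce x mod 947: (484, -158).
General solution: x = 484 + 947t, y = -158 - 309t for integer t.
-822 ≤ 484 + 947t ≤ 20276 gives t ∈ [-1, 20], which is 22 values.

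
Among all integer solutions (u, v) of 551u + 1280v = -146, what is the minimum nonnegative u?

994

gcd(1280, 551) = 1.
1 divides -146, so solutions exist.
By Bézout, 551*(151) + 1280*(-65) = 1.
Scale by -146/1 = -146: (u₀, v₀) = (-22046, 9490).
General solution: u = -22046 + 1280t, v = 9490 - 551t for integer t.
u ≥ 0: smallest is -22046 mod 1280 = 994 (at t = 18), with v = -428.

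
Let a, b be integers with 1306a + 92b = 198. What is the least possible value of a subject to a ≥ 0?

gcd(1306, 92):
  1306 = 14×92 + 18
  92 = 5×18 + 2
  18 = 9×2
so gcd(1306, 92) = 2.
2 divides 198, so solutions exist.
Back-substitute for Bézout coefficients:
  2 = 92 - 5×18
  ... = 1306×(-5) + 92×(71)
Scale by 198/2 = 99: (a₀, b₀) = (-495, 7029).
General solution: a = -495 + 46t, b = 7029 - 653t for integer t.
a ≥ 0: smallest is -495 mod 46 = 11 (at t = 11), with b = -154.

11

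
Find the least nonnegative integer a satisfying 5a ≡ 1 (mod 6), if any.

5

gcd(6, 5) = 1  (6 = 1×5 + 1, 5 = 5×1).
1 divides 1, so solutions exist.
Back-substituting, 5×(-1) + 6×(1) = 1.
So 5×(-1) ≡ 1 (mod 6); multiply by 1: a ≡ -1 (mod 6).
Smallest nonnegative: a = -1 mod 6 = 5.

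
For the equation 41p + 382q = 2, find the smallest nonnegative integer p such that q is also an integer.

28

gcd(382, 41):
  382 = 9·41 + 13
  41 = 3·13 + 2
  13 = 6·2 + 1
  2 = 2·1
so gcd(382, 41) = 1.
1 divides 2, so solutions exist.
Back-substitute for Bézout coefficients:
  1 = 13 - 6·2
  ... = 41·(-177) + 382·(19)
Scale by 2/1 = 2: (p₀, q₀) = (-354, 38).
General solution: p = -354 + 382t, q = 38 - 41t for integer t.
p ≥ 0: smallest is -354 mod 382 = 28 (at t = 1), with q = -3.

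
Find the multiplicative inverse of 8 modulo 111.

gcd(111, 8) = 1.
By Bézout, 8*(14) + 111*(-1) = 1.
So 8*14 ≡ 1 (mod 111), and 14 mod 111 = 14.

14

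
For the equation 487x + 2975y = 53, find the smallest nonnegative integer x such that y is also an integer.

gcd(2975, 487) = 1  (2975 = 6·487 + 53, 487 = 9·53 + 10, 53 = 5·10 + 3, 10 = 3·3 + 1, 3 = 3·1).
1 divides 53, so solutions exist.
Back-substituting, 487·(898) + 2975·(-147) = 1.
Scale by 53/1 = 53: (x₀, y₀) = (47594, -7791).
General solution: x = 47594 + 2975t, y = -7791 - 487t for integer t.
x ≥ 0: smallest is 47594 mod 2975 = 2969 (at t = -15), with y = -486.

2969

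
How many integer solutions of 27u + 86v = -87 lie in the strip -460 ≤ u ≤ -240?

gcd(86, 27) = 1.
By Bézout, 27×(-35) + 86×(11) = 1.
Particular solution: (35, -12).
General solution: u = 35 + 86t, v = -12 - 27t for integer t.
-460 ≤ 35 + 86t ≤ -240 gives t ∈ [-5, -4], which is 2 values.

2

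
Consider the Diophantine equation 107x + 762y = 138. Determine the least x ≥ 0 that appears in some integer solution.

gcd(762, 107) = 1  (762 = 7×107 + 13, 107 = 8×13 + 3, 13 = 4×3 + 1, 3 = 3×1).
1 divides 138, so solutions exist.
Back-substituting, 107×(-235) + 762×(33) = 1.
Scale by 138/1 = 138: (x₀, y₀) = (-32430, 4554).
General solution: x = -32430 + 762t, y = 4554 - 107t for integer t.
x ≥ 0: smallest is -32430 mod 762 = 336 (at t = 43), with y = -47.

336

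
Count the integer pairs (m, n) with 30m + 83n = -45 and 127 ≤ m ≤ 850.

8

gcd(83, 30):
  83 = 2*30 + 23
  30 = 1*23 + 7
  23 = 3*7 + 2
  7 = 3*2 + 1
  2 = 2*1
so gcd(83, 30) = 1.
Back-substitute for Bézout coefficients:
  1 = 7 - 3*2
  ... = 30*(36) + 83*(-13)
Scale by -45: particular solution (-1620, 585); reduce m mod 83: (40, -15).
General solution: m = 40 + 83t, n = -15 - 30t for integer t.
127 ≤ 40 + 83t ≤ 850 gives t ∈ [2, 9], which is 8 values.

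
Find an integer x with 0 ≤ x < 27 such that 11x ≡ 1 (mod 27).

gcd(27, 11) = 1.
By Bézout, 11·(5) + 27·(-2) = 1.
So 11·5 ≡ 1 (mod 27), and 5 mod 27 = 5.

5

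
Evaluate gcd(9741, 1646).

gcd(9741, 1646) = 1  (9741 = 5×1646 + 1511, 1646 = 1×1511 + 135, 1511 = 11×135 + 26, 135 = 5×26 + 5, 26 = 5×5 + 1, 5 = 5×1).

1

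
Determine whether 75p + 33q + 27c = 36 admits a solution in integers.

gcd(75, 33) = 3  (75 = 2×33 + 9, 33 = 3×9 + 6, 9 = 1×6 + 3, 6 = 2×3).
gcd(3, 27) = 3.
3 divides 36, so integer solutions exist.

yes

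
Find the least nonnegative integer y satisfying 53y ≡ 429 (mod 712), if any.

gcd(712, 53) = 1  (712 = 13*53 + 23, 53 = 2*23 + 7, 23 = 3*7 + 2, 7 = 3*2 + 1, 2 = 2*1).
1 divides 429, so solutions exist.
Back-substituting, 53*(309) + 712*(-23) = 1.
So 53*(309) ≡ 1 (mod 712); multiply by 429: y ≡ 132561 (mod 712).
Smallest nonnegative: y = 132561 mod 712 = 129.

129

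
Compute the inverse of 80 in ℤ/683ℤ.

111

gcd(683, 80) = 1  (683 = 8×80 + 43, 80 = 1×43 + 37, 43 = 1×37 + 6, 37 = 6×6 + 1, 6 = 6×1).
Back-substituting, 80×(111) + 683×(-13) = 1.
So 80×111 ≡ 1 (mod 683), and 111 mod 683 = 111.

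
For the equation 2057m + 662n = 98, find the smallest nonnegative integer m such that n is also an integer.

gcd(2057, 662) = 1  (2057 = 3×662 + 71, 662 = 9×71 + 23, 71 = 3×23 + 2, 23 = 11×2 + 1, 2 = 2×1).
1 divides 98, so solutions exist.
Back-substituting, 2057×(-317) + 662×(985) = 1.
Scale by 98/1 = 98: (m₀, n₀) = (-31066, 96530).
General solution: m = -31066 + 662t, n = 96530 - 2057t for integer t.
m ≥ 0: smallest is -31066 mod 662 = 48 (at t = 47), with n = -149.

48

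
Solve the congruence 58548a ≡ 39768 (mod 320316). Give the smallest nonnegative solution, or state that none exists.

6637

gcd(320316, 58548) = 12.
12 divides 39768, so solutions exist.
By Bézout, 58548·(-2358) + 320316·(431) = 12.
So 58548·(-2358) ≡ 12 (mod 320316); multiply by 3314: a ≡ -7814412 (mod 26693).
Smallest nonnegative: a = -7814412 mod 26693 = 6637.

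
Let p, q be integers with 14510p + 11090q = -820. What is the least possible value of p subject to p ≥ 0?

337

gcd(14510, 11090):
  14510 = 1*11090 + 3420
  11090 = 3*3420 + 830
  3420 = 4*830 + 100
  830 = 8*100 + 30
  100 = 3*30 + 10
  30 = 3*10
so gcd(14510, 11090) = 10.
10 divides -820, so solutions exist.
Back-substitute for Bézout coefficients:
  10 = 100 - 3*30
  ... = 14510*(334) + 11090*(-437)
Scale by -820/10 = -82: (p₀, q₀) = (-27388, 35834).
General solution: p = -27388 + 1109t, q = 35834 - 1451t for integer t.
p ≥ 0: smallest is -27388 mod 1109 = 337 (at t = 25), with q = -441.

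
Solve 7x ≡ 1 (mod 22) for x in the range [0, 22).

gcd(22, 7):
  22 = 3×7 + 1
  7 = 7×1
so gcd(22, 7) = 1.
Back-substitute for Bézout coefficients:
  1 = 22 - 3×7
  ... = 7×(-3) + 22×(1)
So 7×-3 ≡ 1 (mod 22), and -3 mod 22 = 19.

19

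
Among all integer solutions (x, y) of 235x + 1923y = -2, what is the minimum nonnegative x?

gcd(1923, 235):
  1923 = 8×235 + 43
  235 = 5×43 + 20
  43 = 2×20 + 3
  20 = 6×3 + 2
  3 = 1×2 + 1
  2 = 2×1
so gcd(1923, 235) = 1.
1 divides -2, so solutions exist.
Back-substitute for Bézout coefficients:
  1 = 3 - 1×2
  ... = 235×(-671) + 1923×(82)
Scale by -2/1 = -2: (x₀, y₀) = (1342, -164).
General solution: x = 1342 + 1923t, y = -164 - 235t for integer t.
x ≥ 0: smallest is 1342 mod 1923 = 1342 (at t = 0), with y = -164.

1342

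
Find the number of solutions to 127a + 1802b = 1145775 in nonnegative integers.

gcd(1802, 127) = 1.
By Bézout, 127·(525) + 1802·(-37) = 1.
One solution: (849, 576).
General: a = 849 + 1802t, b = 576 - 127t.
a ≥ 0 ⇒ t ≥ 0; b ≥ 0 ⇒ t ≤ 4. So t ∈ [0, 4]: 5 solutions.

5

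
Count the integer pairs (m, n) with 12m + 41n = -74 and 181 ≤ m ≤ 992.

gcd(41, 12) = 1.
By Bézout, 12·(-17) + 41·(5) = 1.
Particular solution: (28, -10).
General solution: m = 28 + 41t, n = -10 - 12t for integer t.
181 ≤ 28 + 41t ≤ 992 gives t ∈ [4, 23], which is 20 values.

20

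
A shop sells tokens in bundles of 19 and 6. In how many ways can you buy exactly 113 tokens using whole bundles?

1

Need nonnegative integers with 19j + 6k = 113.
gcd(19, 6) = 1, and 19·(1) + 6·(-3) = 1.
So (j₀, k₀) = (113, -339); general j = 113 + 6t, k = -339 - 19t.
j ≥ 0 ⇒ t ≥ -18; k ≥ 0 ⇒ t ≤ -18. That's 1 value of t.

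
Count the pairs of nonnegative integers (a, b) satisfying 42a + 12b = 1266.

gcd(42, 12):
  42 = 3·12 + 6
  12 = 2·6
so gcd(42, 12) = 6.
Back-substitute for Bézout coefficients:
  6 = 42 - 3·12
  ... = 42·(1) + 12·(-3)
Scale by 211: one solution is (211, -633). Reduce a mod 2: (1, 102).
General: a = 1 + 2t, b = 102 - 7t.
a ≥ 0 ⇒ t ≥ 0; b ≥ 0 ⇒ t ≤ 14. So t ∈ [0, 14]: 15 solutions.

15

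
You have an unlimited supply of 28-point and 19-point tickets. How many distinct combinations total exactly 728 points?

2

Need nonnegative integers with 28j + 19k = 728.
gcd(28, 19) = 1, and 28·(-2) + 19·(3) = 1.
So (j₀, k₀) = (-1456, 2184); general j = -1456 + 19t, k = 2184 - 28t.
j ≥ 0 ⇒ t ≥ 77; k ≥ 0 ⇒ t ≤ 78. That's 2 values of t.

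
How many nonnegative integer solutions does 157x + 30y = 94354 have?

20

gcd(157, 30):
  157 = 5·30 + 7
  30 = 4·7 + 2
  7 = 3·2 + 1
  2 = 2·1
so gcd(157, 30) = 1.
Back-substitute for Bézout coefficients:
  1 = 7 - 3·2
  ... = 157·(13) + 30·(-68)
Scale by 94354: one solution is (1226602, -6416072). Reduce x mod 30: (22, 3030).
General: x = 22 + 30t, y = 3030 - 157t.
x ≥ 0 ⇒ t ≥ 0; y ≥ 0 ⇒ t ≤ 19. So t ∈ [0, 19]: 20 solutions.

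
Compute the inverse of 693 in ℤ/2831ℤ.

2639

gcd(2831, 693):
  2831 = 4×693 + 59
  693 = 11×59 + 44
  59 = 1×44 + 15
  44 = 2×15 + 14
  15 = 1×14 + 1
  14 = 14×1
so gcd(2831, 693) = 1.
Back-substitute for Bézout coefficients:
  1 = 15 - 1×14
  ... = 693×(-192) + 2831×(47)
So 693×-192 ≡ 1 (mod 2831), and -192 mod 2831 = 2639.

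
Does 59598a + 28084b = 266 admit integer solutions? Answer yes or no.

gcd(59598, 28084) = 14  (59598 = 2·28084 + 3430, 28084 = 8·3430 + 644, 3430 = 5·644 + 210, 644 = 3·210 + 14, 210 = 15·14).
14 divides 266, so integer solutions exist.

yes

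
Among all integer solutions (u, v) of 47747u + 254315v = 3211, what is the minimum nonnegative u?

10658

gcd(254315, 47747):
  254315 = 5*47747 + 15580
  47747 = 3*15580 + 1007
  15580 = 15*1007 + 475
  1007 = 2*475 + 57
  475 = 8*57 + 19
  57 = 3*19
so gcd(254315, 47747) = 19.
19 divides 3211, so solutions exist.
Back-substitute for Bézout coefficients:
  19 = 475 - 8*57
  ... = 47747*(-4293) + 254315*(806)
Scale by 3211/19 = 169: (u₀, v₀) = (-725517, 136214).
General solution: u = -725517 + 13385t, v = 136214 - 2513t for integer t.
u ≥ 0: smallest is -725517 mod 13385 = 10658 (at t = 55), with v = -2001.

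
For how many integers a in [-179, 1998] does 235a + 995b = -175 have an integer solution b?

11

gcd(995, 235) = 5  (995 = 4*235 + 55, 235 = 4*55 + 15, 55 = 3*15 + 10, 15 = 1*10 + 5, 10 = 2*5).
Back-substituting, 235*(72) + 995*(-17) = 5.
Scale by -35: particular solution (-2520, 595); reduce a mod 199: (67, -16).
General solution: a = 67 + 199t, b = -16 - 47t for integer t.
-179 ≤ 67 + 199t ≤ 1998 gives t ∈ [-1, 9], which is 11 values.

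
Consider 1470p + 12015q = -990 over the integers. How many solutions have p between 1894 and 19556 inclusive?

gcd(12015, 1470) = 15  (12015 = 8*1470 + 255, 1470 = 5*255 + 195, 255 = 1*195 + 60, 195 = 3*60 + 15, 60 = 4*15).
Back-substituting, 1470*(188) + 12015*(-23) = 15.
Scale by -66: particular solution (-12408, 1518); reduce p mod 801: (408, -50).
General solution: p = 408 + 801t, q = -50 - 98t for integer t.
1894 ≤ 408 + 801t ≤ 19556 gives t ∈ [2, 23], which is 22 values.

22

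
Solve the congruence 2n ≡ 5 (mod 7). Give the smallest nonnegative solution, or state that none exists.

6

gcd(7, 2) = 1.
1 divides 5, so solutions exist.
By Bézout, 2×(-3) + 7×(1) = 1.
So 2×(-3) ≡ 1 (mod 7); multiply by 5: n ≡ -15 (mod 7).
Smallest nonnegative: n = -15 mod 7 = 6.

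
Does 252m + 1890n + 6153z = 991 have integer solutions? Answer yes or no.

gcd(1890, 252) = 126.
gcd(126, 6153) = 21.
21 does not divide 991 (remainder 4), so no integer solutions.

no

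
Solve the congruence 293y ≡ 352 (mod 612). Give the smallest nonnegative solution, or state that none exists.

gcd(612, 293) = 1  (612 = 2*293 + 26, 293 = 11*26 + 7, 26 = 3*7 + 5, 7 = 1*5 + 2, 5 = 2*2 + 1, 2 = 2*1).
1 divides 352, so solutions exist.
Back-substituting, 293*(-259) + 612*(124) = 1.
So 293*(-259) ≡ 1 (mod 612); multiply by 352: y ≡ -91168 (mod 612).
Smallest nonnegative: y = -91168 mod 612 = 20.

20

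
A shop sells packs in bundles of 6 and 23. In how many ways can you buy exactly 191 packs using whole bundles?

2

Need nonnegative integers with 6j + 23k = 191.
gcd(6, 23) = 1, and 6·(4) + 23·(-1) = 1.
So (j₀, k₀) = (764, -191); general j = 764 + 23t, k = -191 - 6t.
j ≥ 0 ⇒ t ≥ -33; k ≥ 0 ⇒ t ≤ -32. That's 2 values of t.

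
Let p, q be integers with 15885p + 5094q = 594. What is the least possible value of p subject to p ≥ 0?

322

gcd(15885, 5094) = 9.
9 divides 594, so solutions exist.
By Bézout, 15885×(245) + 5094×(-764) = 9.
Scale by 594/9 = 66: (p₀, q₀) = (16170, -50424).
General solution: p = 16170 + 566t, q = -50424 - 1765t for integer t.
p ≥ 0: smallest is 16170 mod 566 = 322 (at t = -28), with q = -1004.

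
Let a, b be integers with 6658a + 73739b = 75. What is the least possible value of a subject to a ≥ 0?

22959

gcd(73739, 6658) = 1.
1 divides 75, so solutions exist.
By Bézout, 6658×(-5593) + 73739×(505) = 1.
Scale by 75/1 = 75: (a₀, b₀) = (-419475, 37875).
General solution: a = -419475 + 73739t, b = 37875 - 6658t for integer t.
a ≥ 0: smallest is -419475 mod 73739 = 22959 (at t = 6), with b = -2073.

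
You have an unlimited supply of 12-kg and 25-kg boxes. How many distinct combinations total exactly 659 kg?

2

Need nonnegative integers with 12j + 25k = 659.
gcd(12, 25) = 1, and 12·(-2) + 25·(1) = 1.
So (j₀, k₀) = (-1318, 659); general j = -1318 + 25t, k = 659 - 12t.
j ≥ 0 ⇒ t ≥ 53; k ≥ 0 ⇒ t ≤ 54. That's 2 values of t.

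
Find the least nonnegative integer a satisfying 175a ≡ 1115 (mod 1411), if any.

gcd(1411, 175):
  1411 = 8·175 + 11
  175 = 15·11 + 10
  11 = 1·10 + 1
  10 = 10·1
so gcd(1411, 175) = 1.
1 divides 1115, so solutions exist.
Back-substitute for Bézout coefficients:
  1 = 11 - 1·10
  ... = 175·(-129) + 1411·(16)
So 175·(-129) ≡ 1 (mod 1411); multiply by 1115: a ≡ -143835 (mod 1411).
Smallest nonnegative: a = -143835 mod 1411 = 87.

87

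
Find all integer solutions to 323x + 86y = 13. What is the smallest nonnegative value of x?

gcd(323, 86):
  323 = 3*86 + 65
  86 = 1*65 + 21
  65 = 3*21 + 2
  21 = 10*2 + 1
  2 = 2*1
so gcd(323, 86) = 1.
1 divides 13, so solutions exist.
Back-substitute for Bézout coefficients:
  1 = 21 - 10*2
  ... = 323*(-41) + 86*(154)
Scale by 13/1 = 13: (x₀, y₀) = (-533, 2002).
General solution: x = -533 + 86t, y = 2002 - 323t for integer t.
x ≥ 0: smallest is -533 mod 86 = 69 (at t = 7), with y = -259.

69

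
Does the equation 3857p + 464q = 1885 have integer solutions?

gcd(3857, 464) = 29.
29 divides 1885, so integer solutions exist.

yes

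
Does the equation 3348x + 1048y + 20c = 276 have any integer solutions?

yes

gcd(3348, 1048) = 4.
gcd(4, 20) = 4.
4 divides 276, so integer solutions exist.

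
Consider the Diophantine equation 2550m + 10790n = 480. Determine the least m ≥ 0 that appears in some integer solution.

gcd(10790, 2550):
  10790 = 4×2550 + 590
  2550 = 4×590 + 190
  590 = 3×190 + 20
  190 = 9×20 + 10
  20 = 2×10
so gcd(10790, 2550) = 10.
10 divides 480, so solutions exist.
Back-substitute for Bézout coefficients:
  10 = 190 - 9×20
  ... = 2550×(512) + 10790×(-121)
Scale by 480/10 = 48: (m₀, n₀) = (24576, -5808).
General solution: m = 24576 + 1079t, n = -5808 - 255t for integer t.
m ≥ 0: smallest is 24576 mod 1079 = 838 (at t = -22), with n = -198.

838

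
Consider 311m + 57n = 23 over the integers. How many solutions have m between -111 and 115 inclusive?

gcd(311, 57) = 1  (311 = 5·57 + 26, 57 = 2·26 + 5, 26 = 5·5 + 1, 5 = 5·1).
Back-substituting, 311·(11) + 57·(-60) = 1.
Scale by 23: particular solution (253, -1380); reduce m mod 57: (25, -136).
General solution: m = 25 + 57t, n = -136 - 311t for integer t.
-111 ≤ 25 + 57t ≤ 115 gives t ∈ [-2, 1], which is 4 values.

4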